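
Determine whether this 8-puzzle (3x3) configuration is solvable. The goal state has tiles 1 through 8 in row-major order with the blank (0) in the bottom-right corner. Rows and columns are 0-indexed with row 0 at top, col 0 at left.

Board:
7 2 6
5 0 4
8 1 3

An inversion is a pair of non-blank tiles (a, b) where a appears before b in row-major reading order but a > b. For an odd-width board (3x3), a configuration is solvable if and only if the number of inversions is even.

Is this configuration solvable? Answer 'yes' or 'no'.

Answer: yes

Derivation:
Inversions (pairs i<j in row-major order where tile[i] > tile[j] > 0): 18
18 is even, so the puzzle is solvable.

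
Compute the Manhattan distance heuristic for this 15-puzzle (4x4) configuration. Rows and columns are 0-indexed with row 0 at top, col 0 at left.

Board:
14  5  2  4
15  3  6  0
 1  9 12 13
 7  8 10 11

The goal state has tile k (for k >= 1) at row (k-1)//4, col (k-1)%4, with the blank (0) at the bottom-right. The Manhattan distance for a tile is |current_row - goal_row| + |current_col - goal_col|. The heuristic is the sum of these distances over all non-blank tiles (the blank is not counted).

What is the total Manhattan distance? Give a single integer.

Tile 14: at (0,0), goal (3,1), distance |0-3|+|0-1| = 4
Tile 5: at (0,1), goal (1,0), distance |0-1|+|1-0| = 2
Tile 2: at (0,2), goal (0,1), distance |0-0|+|2-1| = 1
Tile 4: at (0,3), goal (0,3), distance |0-0|+|3-3| = 0
Tile 15: at (1,0), goal (3,2), distance |1-3|+|0-2| = 4
Tile 3: at (1,1), goal (0,2), distance |1-0|+|1-2| = 2
Tile 6: at (1,2), goal (1,1), distance |1-1|+|2-1| = 1
Tile 1: at (2,0), goal (0,0), distance |2-0|+|0-0| = 2
Tile 9: at (2,1), goal (2,0), distance |2-2|+|1-0| = 1
Tile 12: at (2,2), goal (2,3), distance |2-2|+|2-3| = 1
Tile 13: at (2,3), goal (3,0), distance |2-3|+|3-0| = 4
Tile 7: at (3,0), goal (1,2), distance |3-1|+|0-2| = 4
Tile 8: at (3,1), goal (1,3), distance |3-1|+|1-3| = 4
Tile 10: at (3,2), goal (2,1), distance |3-2|+|2-1| = 2
Tile 11: at (3,3), goal (2,2), distance |3-2|+|3-2| = 2
Sum: 4 + 2 + 1 + 0 + 4 + 2 + 1 + 2 + 1 + 1 + 4 + 4 + 4 + 2 + 2 = 34

Answer: 34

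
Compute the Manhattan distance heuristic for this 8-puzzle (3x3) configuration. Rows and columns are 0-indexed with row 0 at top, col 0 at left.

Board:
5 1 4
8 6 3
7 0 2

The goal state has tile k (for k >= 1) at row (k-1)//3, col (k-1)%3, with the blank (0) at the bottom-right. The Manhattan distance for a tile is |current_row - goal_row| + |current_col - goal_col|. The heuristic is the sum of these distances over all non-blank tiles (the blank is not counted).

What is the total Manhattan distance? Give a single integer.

Answer: 13

Derivation:
Tile 5: at (0,0), goal (1,1), distance |0-1|+|0-1| = 2
Tile 1: at (0,1), goal (0,0), distance |0-0|+|1-0| = 1
Tile 4: at (0,2), goal (1,0), distance |0-1|+|2-0| = 3
Tile 8: at (1,0), goal (2,1), distance |1-2|+|0-1| = 2
Tile 6: at (1,1), goal (1,2), distance |1-1|+|1-2| = 1
Tile 3: at (1,2), goal (0,2), distance |1-0|+|2-2| = 1
Tile 7: at (2,0), goal (2,0), distance |2-2|+|0-0| = 0
Tile 2: at (2,2), goal (0,1), distance |2-0|+|2-1| = 3
Sum: 2 + 1 + 3 + 2 + 1 + 1 + 0 + 3 = 13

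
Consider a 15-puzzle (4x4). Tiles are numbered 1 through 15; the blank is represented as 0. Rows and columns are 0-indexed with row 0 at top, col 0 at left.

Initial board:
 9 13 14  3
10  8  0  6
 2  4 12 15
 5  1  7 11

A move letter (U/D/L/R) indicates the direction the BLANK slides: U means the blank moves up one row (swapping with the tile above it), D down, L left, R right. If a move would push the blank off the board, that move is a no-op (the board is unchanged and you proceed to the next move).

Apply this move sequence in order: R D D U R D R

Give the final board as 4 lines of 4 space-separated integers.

After move 1 (R):
 9 13 14  3
10  8  6  0
 2  4 12 15
 5  1  7 11

After move 2 (D):
 9 13 14  3
10  8  6 15
 2  4 12  0
 5  1  7 11

After move 3 (D):
 9 13 14  3
10  8  6 15
 2  4 12 11
 5  1  7  0

After move 4 (U):
 9 13 14  3
10  8  6 15
 2  4 12  0
 5  1  7 11

After move 5 (R):
 9 13 14  3
10  8  6 15
 2  4 12  0
 5  1  7 11

After move 6 (D):
 9 13 14  3
10  8  6 15
 2  4 12 11
 5  1  7  0

After move 7 (R):
 9 13 14  3
10  8  6 15
 2  4 12 11
 5  1  7  0

Answer:  9 13 14  3
10  8  6 15
 2  4 12 11
 5  1  7  0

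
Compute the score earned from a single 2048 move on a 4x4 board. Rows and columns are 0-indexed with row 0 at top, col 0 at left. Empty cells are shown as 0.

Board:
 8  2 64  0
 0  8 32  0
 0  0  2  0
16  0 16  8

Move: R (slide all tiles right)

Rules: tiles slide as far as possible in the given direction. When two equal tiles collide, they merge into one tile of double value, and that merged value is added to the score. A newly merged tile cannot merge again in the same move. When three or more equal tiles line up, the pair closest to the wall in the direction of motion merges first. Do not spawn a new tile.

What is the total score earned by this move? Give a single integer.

Slide right:
row 0: [8, 2, 64, 0] -> [0, 8, 2, 64]  score +0 (running 0)
row 1: [0, 8, 32, 0] -> [0, 0, 8, 32]  score +0 (running 0)
row 2: [0, 0, 2, 0] -> [0, 0, 0, 2]  score +0 (running 0)
row 3: [16, 0, 16, 8] -> [0, 0, 32, 8]  score +32 (running 32)
Board after move:
 0  8  2 64
 0  0  8 32
 0  0  0  2
 0  0 32  8

Answer: 32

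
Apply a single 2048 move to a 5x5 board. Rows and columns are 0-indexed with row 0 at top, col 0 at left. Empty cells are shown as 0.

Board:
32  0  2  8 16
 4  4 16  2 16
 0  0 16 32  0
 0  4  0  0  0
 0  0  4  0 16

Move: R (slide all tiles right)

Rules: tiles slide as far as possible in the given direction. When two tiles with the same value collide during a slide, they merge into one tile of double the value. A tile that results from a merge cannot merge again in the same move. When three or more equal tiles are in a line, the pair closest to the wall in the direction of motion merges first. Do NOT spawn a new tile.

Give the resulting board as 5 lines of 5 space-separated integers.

Answer:  0 32  2  8 16
 0  8 16  2 16
 0  0  0 16 32
 0  0  0  0  4
 0  0  0  4 16

Derivation:
Slide right:
row 0: [32, 0, 2, 8, 16] -> [0, 32, 2, 8, 16]
row 1: [4, 4, 16, 2, 16] -> [0, 8, 16, 2, 16]
row 2: [0, 0, 16, 32, 0] -> [0, 0, 0, 16, 32]
row 3: [0, 4, 0, 0, 0] -> [0, 0, 0, 0, 4]
row 4: [0, 0, 4, 0, 16] -> [0, 0, 0, 4, 16]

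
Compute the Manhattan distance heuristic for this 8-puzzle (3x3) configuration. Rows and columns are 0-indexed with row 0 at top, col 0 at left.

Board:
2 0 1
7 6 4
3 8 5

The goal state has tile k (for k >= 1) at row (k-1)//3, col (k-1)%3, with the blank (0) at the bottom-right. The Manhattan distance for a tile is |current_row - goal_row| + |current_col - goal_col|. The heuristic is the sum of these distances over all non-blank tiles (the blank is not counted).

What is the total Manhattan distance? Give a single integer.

Tile 2: at (0,0), goal (0,1), distance |0-0|+|0-1| = 1
Tile 1: at (0,2), goal (0,0), distance |0-0|+|2-0| = 2
Tile 7: at (1,0), goal (2,0), distance |1-2|+|0-0| = 1
Tile 6: at (1,1), goal (1,2), distance |1-1|+|1-2| = 1
Tile 4: at (1,2), goal (1,0), distance |1-1|+|2-0| = 2
Tile 3: at (2,0), goal (0,2), distance |2-0|+|0-2| = 4
Tile 8: at (2,1), goal (2,1), distance |2-2|+|1-1| = 0
Tile 5: at (2,2), goal (1,1), distance |2-1|+|2-1| = 2
Sum: 1 + 2 + 1 + 1 + 2 + 4 + 0 + 2 = 13

Answer: 13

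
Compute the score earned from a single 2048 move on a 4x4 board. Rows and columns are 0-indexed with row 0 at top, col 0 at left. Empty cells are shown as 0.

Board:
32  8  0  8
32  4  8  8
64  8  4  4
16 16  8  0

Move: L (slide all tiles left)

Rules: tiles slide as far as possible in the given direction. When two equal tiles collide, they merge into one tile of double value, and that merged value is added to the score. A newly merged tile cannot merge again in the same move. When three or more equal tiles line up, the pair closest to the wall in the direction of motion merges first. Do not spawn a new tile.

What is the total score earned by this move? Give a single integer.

Slide left:
row 0: [32, 8, 0, 8] -> [32, 16, 0, 0]  score +16 (running 16)
row 1: [32, 4, 8, 8] -> [32, 4, 16, 0]  score +16 (running 32)
row 2: [64, 8, 4, 4] -> [64, 8, 8, 0]  score +8 (running 40)
row 3: [16, 16, 8, 0] -> [32, 8, 0, 0]  score +32 (running 72)
Board after move:
32 16  0  0
32  4 16  0
64  8  8  0
32  8  0  0

Answer: 72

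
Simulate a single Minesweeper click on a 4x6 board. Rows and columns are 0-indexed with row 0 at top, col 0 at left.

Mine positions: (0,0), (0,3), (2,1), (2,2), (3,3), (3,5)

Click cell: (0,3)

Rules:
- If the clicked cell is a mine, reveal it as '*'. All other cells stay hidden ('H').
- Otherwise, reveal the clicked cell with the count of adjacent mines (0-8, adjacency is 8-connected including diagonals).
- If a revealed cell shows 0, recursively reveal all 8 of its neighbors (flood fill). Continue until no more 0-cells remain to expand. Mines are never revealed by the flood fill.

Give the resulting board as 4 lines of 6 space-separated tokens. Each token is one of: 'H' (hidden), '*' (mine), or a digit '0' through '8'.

H H H * H H
H H H H H H
H H H H H H
H H H H H H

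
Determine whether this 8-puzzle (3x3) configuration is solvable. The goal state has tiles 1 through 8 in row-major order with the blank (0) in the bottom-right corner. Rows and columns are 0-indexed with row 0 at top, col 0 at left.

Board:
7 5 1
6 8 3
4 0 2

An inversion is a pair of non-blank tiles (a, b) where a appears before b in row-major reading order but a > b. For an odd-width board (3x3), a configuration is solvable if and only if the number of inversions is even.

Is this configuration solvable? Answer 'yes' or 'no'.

Inversions (pairs i<j in row-major order where tile[i] > tile[j] > 0): 18
18 is even, so the puzzle is solvable.

Answer: yes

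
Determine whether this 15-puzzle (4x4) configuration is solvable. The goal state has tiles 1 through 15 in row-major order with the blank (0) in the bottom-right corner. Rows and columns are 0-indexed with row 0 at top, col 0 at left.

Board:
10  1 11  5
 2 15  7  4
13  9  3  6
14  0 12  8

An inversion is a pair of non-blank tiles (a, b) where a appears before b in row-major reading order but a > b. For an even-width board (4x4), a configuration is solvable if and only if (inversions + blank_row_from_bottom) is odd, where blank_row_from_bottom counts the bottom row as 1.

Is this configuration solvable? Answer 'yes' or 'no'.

Answer: yes

Derivation:
Inversions: 44
Blank is in row 3 (0-indexed from top), which is row 1 counting from the bottom (bottom = 1).
44 + 1 = 45, which is odd, so the puzzle is solvable.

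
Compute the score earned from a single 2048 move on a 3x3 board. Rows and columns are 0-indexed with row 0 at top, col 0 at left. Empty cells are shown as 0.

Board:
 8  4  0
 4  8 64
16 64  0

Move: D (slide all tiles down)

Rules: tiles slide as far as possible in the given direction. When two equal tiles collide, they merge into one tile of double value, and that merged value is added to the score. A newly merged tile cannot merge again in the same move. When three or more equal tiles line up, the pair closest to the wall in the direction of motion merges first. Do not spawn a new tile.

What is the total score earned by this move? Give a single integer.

Slide down:
col 0: [8, 4, 16] -> [8, 4, 16]  score +0 (running 0)
col 1: [4, 8, 64] -> [4, 8, 64]  score +0 (running 0)
col 2: [0, 64, 0] -> [0, 0, 64]  score +0 (running 0)
Board after move:
 8  4  0
 4  8  0
16 64 64

Answer: 0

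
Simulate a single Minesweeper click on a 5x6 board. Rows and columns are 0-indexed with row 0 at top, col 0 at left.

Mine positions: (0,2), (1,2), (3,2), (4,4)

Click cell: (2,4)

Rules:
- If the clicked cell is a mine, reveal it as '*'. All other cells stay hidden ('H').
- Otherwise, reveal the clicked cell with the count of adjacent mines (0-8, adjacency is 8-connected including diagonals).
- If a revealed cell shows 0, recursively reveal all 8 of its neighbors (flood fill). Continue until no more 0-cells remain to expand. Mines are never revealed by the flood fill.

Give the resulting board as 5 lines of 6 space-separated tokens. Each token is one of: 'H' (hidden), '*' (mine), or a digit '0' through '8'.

H H H 2 0 0
H H H 2 0 0
H H H 2 0 0
H H H 2 1 1
H H H H H H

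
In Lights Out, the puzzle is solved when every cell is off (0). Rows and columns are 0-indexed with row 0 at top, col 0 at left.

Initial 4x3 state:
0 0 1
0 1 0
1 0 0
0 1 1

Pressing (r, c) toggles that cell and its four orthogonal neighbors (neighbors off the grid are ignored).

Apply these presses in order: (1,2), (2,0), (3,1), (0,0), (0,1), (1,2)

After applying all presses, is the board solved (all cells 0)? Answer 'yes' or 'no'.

Answer: yes

Derivation:
After press 1 at (1,2):
0 0 0
0 0 1
1 0 1
0 1 1

After press 2 at (2,0):
0 0 0
1 0 1
0 1 1
1 1 1

After press 3 at (3,1):
0 0 0
1 0 1
0 0 1
0 0 0

After press 4 at (0,0):
1 1 0
0 0 1
0 0 1
0 0 0

After press 5 at (0,1):
0 0 1
0 1 1
0 0 1
0 0 0

After press 6 at (1,2):
0 0 0
0 0 0
0 0 0
0 0 0

Lights still on: 0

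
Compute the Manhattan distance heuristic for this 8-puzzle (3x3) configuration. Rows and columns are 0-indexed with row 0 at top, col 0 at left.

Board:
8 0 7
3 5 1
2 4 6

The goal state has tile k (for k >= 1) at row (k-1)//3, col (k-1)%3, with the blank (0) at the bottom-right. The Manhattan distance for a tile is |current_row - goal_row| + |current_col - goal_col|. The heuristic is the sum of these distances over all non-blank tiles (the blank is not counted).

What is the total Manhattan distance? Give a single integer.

Tile 8: (0,0)->(2,1) = 3
Tile 7: (0,2)->(2,0) = 4
Tile 3: (1,0)->(0,2) = 3
Tile 5: (1,1)->(1,1) = 0
Tile 1: (1,2)->(0,0) = 3
Tile 2: (2,0)->(0,1) = 3
Tile 4: (2,1)->(1,0) = 2
Tile 6: (2,2)->(1,2) = 1
Sum: 3 + 4 + 3 + 0 + 3 + 3 + 2 + 1 = 19

Answer: 19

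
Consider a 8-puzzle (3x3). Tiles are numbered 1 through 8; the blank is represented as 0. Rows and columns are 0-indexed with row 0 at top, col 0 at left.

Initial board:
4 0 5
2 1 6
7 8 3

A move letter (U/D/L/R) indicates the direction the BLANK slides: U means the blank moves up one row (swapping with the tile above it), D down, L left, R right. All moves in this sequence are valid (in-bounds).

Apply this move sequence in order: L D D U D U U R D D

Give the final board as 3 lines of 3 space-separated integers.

Answer: 4 1 5
2 8 6
7 0 3

Derivation:
After move 1 (L):
0 4 5
2 1 6
7 8 3

After move 2 (D):
2 4 5
0 1 6
7 8 3

After move 3 (D):
2 4 5
7 1 6
0 8 3

After move 4 (U):
2 4 5
0 1 6
7 8 3

After move 5 (D):
2 4 5
7 1 6
0 8 3

After move 6 (U):
2 4 5
0 1 6
7 8 3

After move 7 (U):
0 4 5
2 1 6
7 8 3

After move 8 (R):
4 0 5
2 1 6
7 8 3

After move 9 (D):
4 1 5
2 0 6
7 8 3

After move 10 (D):
4 1 5
2 8 6
7 0 3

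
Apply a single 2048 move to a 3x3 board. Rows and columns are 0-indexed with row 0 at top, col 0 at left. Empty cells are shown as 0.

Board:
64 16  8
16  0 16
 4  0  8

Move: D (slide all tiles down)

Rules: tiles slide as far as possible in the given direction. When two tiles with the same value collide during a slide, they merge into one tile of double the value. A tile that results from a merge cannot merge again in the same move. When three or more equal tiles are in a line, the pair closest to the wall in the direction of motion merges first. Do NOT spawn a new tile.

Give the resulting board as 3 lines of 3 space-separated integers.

Answer: 64  0  8
16  0 16
 4 16  8

Derivation:
Slide down:
col 0: [64, 16, 4] -> [64, 16, 4]
col 1: [16, 0, 0] -> [0, 0, 16]
col 2: [8, 16, 8] -> [8, 16, 8]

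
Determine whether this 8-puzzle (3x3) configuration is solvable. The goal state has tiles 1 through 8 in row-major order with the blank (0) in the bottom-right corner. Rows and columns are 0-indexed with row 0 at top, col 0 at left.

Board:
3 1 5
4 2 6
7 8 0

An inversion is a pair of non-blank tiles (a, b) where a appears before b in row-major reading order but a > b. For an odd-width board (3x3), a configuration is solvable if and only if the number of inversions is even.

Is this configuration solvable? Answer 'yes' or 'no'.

Answer: no

Derivation:
Inversions (pairs i<j in row-major order where tile[i] > tile[j] > 0): 5
5 is odd, so the puzzle is not solvable.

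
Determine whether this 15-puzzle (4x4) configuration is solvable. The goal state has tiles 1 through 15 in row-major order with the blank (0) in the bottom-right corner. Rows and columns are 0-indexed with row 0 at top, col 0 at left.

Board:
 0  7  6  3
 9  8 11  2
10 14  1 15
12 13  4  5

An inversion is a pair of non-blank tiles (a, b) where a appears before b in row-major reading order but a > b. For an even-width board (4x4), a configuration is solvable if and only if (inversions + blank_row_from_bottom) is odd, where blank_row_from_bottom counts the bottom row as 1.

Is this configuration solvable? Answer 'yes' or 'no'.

Inversions: 44
Blank is in row 0 (0-indexed from top), which is row 4 counting from the bottom (bottom = 1).
44 + 4 = 48, which is even, so the puzzle is not solvable.

Answer: no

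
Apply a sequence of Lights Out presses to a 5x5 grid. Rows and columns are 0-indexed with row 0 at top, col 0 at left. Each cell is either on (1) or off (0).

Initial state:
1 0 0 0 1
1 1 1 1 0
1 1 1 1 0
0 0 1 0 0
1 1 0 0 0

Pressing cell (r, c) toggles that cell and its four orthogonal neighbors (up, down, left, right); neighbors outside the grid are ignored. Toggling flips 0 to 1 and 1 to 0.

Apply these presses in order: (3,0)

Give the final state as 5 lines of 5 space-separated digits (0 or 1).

Answer: 1 0 0 0 1
1 1 1 1 0
0 1 1 1 0
1 1 1 0 0
0 1 0 0 0

Derivation:
After press 1 at (3,0):
1 0 0 0 1
1 1 1 1 0
0 1 1 1 0
1 1 1 0 0
0 1 0 0 0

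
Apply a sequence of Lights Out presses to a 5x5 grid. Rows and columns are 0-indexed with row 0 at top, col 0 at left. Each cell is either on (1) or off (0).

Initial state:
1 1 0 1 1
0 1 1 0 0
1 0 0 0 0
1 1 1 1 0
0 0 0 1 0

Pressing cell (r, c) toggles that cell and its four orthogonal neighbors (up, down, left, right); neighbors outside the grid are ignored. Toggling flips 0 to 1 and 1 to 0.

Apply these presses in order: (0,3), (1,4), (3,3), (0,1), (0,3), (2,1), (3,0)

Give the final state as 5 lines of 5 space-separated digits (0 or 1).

Answer: 0 0 1 1 0
0 1 1 1 1
1 1 1 1 1
0 1 0 0 1
1 0 0 0 0

Derivation:
After press 1 at (0,3):
1 1 1 0 0
0 1 1 1 0
1 0 0 0 0
1 1 1 1 0
0 0 0 1 0

After press 2 at (1,4):
1 1 1 0 1
0 1 1 0 1
1 0 0 0 1
1 1 1 1 0
0 0 0 1 0

After press 3 at (3,3):
1 1 1 0 1
0 1 1 0 1
1 0 0 1 1
1 1 0 0 1
0 0 0 0 0

After press 4 at (0,1):
0 0 0 0 1
0 0 1 0 1
1 0 0 1 1
1 1 0 0 1
0 0 0 0 0

After press 5 at (0,3):
0 0 1 1 0
0 0 1 1 1
1 0 0 1 1
1 1 0 0 1
0 0 0 0 0

After press 6 at (2,1):
0 0 1 1 0
0 1 1 1 1
0 1 1 1 1
1 0 0 0 1
0 0 0 0 0

After press 7 at (3,0):
0 0 1 1 0
0 1 1 1 1
1 1 1 1 1
0 1 0 0 1
1 0 0 0 0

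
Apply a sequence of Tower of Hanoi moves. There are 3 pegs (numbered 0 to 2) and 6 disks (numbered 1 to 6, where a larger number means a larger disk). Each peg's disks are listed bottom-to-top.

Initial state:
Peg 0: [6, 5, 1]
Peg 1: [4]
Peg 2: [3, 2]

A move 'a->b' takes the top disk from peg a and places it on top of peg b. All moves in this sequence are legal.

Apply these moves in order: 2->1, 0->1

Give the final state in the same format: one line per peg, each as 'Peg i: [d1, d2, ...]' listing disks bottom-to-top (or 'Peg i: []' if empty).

Answer: Peg 0: [6, 5]
Peg 1: [4, 2, 1]
Peg 2: [3]

Derivation:
After move 1 (2->1):
Peg 0: [6, 5, 1]
Peg 1: [4, 2]
Peg 2: [3]

After move 2 (0->1):
Peg 0: [6, 5]
Peg 1: [4, 2, 1]
Peg 2: [3]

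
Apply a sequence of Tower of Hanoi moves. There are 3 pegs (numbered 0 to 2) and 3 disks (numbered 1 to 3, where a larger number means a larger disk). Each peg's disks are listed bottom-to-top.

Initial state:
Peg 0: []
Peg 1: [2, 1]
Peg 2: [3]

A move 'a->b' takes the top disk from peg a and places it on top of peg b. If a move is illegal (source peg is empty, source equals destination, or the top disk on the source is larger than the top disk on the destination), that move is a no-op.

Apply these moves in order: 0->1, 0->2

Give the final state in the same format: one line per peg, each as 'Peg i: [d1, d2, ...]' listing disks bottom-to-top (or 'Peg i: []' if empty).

After move 1 (0->1):
Peg 0: []
Peg 1: [2, 1]
Peg 2: [3]

After move 2 (0->2):
Peg 0: []
Peg 1: [2, 1]
Peg 2: [3]

Answer: Peg 0: []
Peg 1: [2, 1]
Peg 2: [3]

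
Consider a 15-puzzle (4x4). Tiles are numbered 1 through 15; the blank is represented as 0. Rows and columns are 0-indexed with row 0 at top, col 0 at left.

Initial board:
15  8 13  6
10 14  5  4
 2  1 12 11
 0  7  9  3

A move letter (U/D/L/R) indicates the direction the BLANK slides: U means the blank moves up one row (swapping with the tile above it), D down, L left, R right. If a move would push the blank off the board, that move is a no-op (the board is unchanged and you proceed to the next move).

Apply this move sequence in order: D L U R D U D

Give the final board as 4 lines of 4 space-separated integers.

Answer: 15  8 13  6
10 14  5  4
 1  7 12 11
 2  0  9  3

Derivation:
After move 1 (D):
15  8 13  6
10 14  5  4
 2  1 12 11
 0  7  9  3

After move 2 (L):
15  8 13  6
10 14  5  4
 2  1 12 11
 0  7  9  3

After move 3 (U):
15  8 13  6
10 14  5  4
 0  1 12 11
 2  7  9  3

After move 4 (R):
15  8 13  6
10 14  5  4
 1  0 12 11
 2  7  9  3

After move 5 (D):
15  8 13  6
10 14  5  4
 1  7 12 11
 2  0  9  3

After move 6 (U):
15  8 13  6
10 14  5  4
 1  0 12 11
 2  7  9  3

After move 7 (D):
15  8 13  6
10 14  5  4
 1  7 12 11
 2  0  9  3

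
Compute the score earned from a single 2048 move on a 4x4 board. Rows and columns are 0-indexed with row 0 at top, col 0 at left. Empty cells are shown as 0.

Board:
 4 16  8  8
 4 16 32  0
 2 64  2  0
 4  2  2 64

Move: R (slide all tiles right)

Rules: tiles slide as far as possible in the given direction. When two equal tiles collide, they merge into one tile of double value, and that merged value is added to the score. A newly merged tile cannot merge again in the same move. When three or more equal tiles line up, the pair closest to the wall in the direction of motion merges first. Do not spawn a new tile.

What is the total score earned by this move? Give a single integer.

Slide right:
row 0: [4, 16, 8, 8] -> [0, 4, 16, 16]  score +16 (running 16)
row 1: [4, 16, 32, 0] -> [0, 4, 16, 32]  score +0 (running 16)
row 2: [2, 64, 2, 0] -> [0, 2, 64, 2]  score +0 (running 16)
row 3: [4, 2, 2, 64] -> [0, 4, 4, 64]  score +4 (running 20)
Board after move:
 0  4 16 16
 0  4 16 32
 0  2 64  2
 0  4  4 64

Answer: 20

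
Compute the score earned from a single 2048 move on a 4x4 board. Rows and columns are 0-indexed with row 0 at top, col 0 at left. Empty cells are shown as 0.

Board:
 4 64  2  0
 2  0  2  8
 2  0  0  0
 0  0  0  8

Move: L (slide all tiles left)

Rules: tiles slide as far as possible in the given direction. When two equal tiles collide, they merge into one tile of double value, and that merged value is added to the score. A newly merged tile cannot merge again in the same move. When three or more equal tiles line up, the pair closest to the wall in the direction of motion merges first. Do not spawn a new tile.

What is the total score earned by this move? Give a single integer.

Answer: 4

Derivation:
Slide left:
row 0: [4, 64, 2, 0] -> [4, 64, 2, 0]  score +0 (running 0)
row 1: [2, 0, 2, 8] -> [4, 8, 0, 0]  score +4 (running 4)
row 2: [2, 0, 0, 0] -> [2, 0, 0, 0]  score +0 (running 4)
row 3: [0, 0, 0, 8] -> [8, 0, 0, 0]  score +0 (running 4)
Board after move:
 4 64  2  0
 4  8  0  0
 2  0  0  0
 8  0  0  0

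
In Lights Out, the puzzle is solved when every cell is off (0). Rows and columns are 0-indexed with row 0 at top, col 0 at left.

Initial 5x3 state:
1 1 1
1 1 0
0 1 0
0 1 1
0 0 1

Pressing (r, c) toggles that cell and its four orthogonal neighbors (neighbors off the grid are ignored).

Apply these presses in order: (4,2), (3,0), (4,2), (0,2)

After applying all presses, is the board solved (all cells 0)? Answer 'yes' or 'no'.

After press 1 at (4,2):
1 1 1
1 1 0
0 1 0
0 1 0
0 1 0

After press 2 at (3,0):
1 1 1
1 1 0
1 1 0
1 0 0
1 1 0

After press 3 at (4,2):
1 1 1
1 1 0
1 1 0
1 0 1
1 0 1

After press 4 at (0,2):
1 0 0
1 1 1
1 1 0
1 0 1
1 0 1

Lights still on: 10

Answer: no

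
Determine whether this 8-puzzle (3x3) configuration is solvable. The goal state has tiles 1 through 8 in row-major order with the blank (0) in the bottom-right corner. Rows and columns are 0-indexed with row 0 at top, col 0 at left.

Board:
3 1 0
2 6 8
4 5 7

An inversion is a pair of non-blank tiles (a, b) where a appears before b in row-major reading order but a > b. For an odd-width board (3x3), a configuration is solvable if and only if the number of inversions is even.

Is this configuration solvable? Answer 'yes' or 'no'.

Answer: no

Derivation:
Inversions (pairs i<j in row-major order where tile[i] > tile[j] > 0): 7
7 is odd, so the puzzle is not solvable.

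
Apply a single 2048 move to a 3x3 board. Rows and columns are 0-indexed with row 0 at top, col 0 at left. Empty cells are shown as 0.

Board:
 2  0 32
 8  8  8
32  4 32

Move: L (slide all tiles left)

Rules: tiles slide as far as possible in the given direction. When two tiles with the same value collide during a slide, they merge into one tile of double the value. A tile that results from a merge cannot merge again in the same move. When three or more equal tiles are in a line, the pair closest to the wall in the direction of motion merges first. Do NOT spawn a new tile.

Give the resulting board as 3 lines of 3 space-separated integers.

Slide left:
row 0: [2, 0, 32] -> [2, 32, 0]
row 1: [8, 8, 8] -> [16, 8, 0]
row 2: [32, 4, 32] -> [32, 4, 32]

Answer:  2 32  0
16  8  0
32  4 32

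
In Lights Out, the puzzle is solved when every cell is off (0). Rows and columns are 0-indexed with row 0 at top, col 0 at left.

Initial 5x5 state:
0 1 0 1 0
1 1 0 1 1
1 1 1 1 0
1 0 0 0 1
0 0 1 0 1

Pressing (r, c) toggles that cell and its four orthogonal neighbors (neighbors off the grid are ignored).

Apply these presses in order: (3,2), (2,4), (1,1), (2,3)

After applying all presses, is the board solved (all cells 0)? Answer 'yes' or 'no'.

After press 1 at (3,2):
0 1 0 1 0
1 1 0 1 1
1 1 0 1 0
1 1 1 1 1
0 0 0 0 1

After press 2 at (2,4):
0 1 0 1 0
1 1 0 1 0
1 1 0 0 1
1 1 1 1 0
0 0 0 0 1

After press 3 at (1,1):
0 0 0 1 0
0 0 1 1 0
1 0 0 0 1
1 1 1 1 0
0 0 0 0 1

After press 4 at (2,3):
0 0 0 1 0
0 0 1 0 0
1 0 1 1 0
1 1 1 0 0
0 0 0 0 1

Lights still on: 9

Answer: no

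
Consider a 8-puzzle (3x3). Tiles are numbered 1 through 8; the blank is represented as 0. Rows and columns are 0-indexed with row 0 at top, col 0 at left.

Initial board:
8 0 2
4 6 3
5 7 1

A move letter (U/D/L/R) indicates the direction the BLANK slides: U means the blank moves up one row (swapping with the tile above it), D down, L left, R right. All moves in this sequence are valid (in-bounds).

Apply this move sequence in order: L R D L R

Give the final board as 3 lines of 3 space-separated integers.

After move 1 (L):
0 8 2
4 6 3
5 7 1

After move 2 (R):
8 0 2
4 6 3
5 7 1

After move 3 (D):
8 6 2
4 0 3
5 7 1

After move 4 (L):
8 6 2
0 4 3
5 7 1

After move 5 (R):
8 6 2
4 0 3
5 7 1

Answer: 8 6 2
4 0 3
5 7 1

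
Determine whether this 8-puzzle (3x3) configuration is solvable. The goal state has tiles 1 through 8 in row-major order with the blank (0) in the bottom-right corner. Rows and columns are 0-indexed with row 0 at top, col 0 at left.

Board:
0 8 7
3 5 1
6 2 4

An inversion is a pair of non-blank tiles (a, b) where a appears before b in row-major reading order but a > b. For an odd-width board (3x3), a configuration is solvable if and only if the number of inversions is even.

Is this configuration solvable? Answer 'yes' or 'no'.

Inversions (pairs i<j in row-major order where tile[i] > tile[j] > 0): 20
20 is even, so the puzzle is solvable.

Answer: yes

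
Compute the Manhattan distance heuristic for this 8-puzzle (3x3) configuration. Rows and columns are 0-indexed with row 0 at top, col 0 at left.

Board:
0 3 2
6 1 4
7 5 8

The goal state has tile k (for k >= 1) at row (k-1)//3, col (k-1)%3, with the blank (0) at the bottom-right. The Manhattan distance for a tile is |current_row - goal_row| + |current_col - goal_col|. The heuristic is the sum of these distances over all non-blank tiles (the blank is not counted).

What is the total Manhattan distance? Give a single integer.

Answer: 10

Derivation:
Tile 3: at (0,1), goal (0,2), distance |0-0|+|1-2| = 1
Tile 2: at (0,2), goal (0,1), distance |0-0|+|2-1| = 1
Tile 6: at (1,0), goal (1,2), distance |1-1|+|0-2| = 2
Tile 1: at (1,1), goal (0,0), distance |1-0|+|1-0| = 2
Tile 4: at (1,2), goal (1,0), distance |1-1|+|2-0| = 2
Tile 7: at (2,0), goal (2,0), distance |2-2|+|0-0| = 0
Tile 5: at (2,1), goal (1,1), distance |2-1|+|1-1| = 1
Tile 8: at (2,2), goal (2,1), distance |2-2|+|2-1| = 1
Sum: 1 + 1 + 2 + 2 + 2 + 0 + 1 + 1 = 10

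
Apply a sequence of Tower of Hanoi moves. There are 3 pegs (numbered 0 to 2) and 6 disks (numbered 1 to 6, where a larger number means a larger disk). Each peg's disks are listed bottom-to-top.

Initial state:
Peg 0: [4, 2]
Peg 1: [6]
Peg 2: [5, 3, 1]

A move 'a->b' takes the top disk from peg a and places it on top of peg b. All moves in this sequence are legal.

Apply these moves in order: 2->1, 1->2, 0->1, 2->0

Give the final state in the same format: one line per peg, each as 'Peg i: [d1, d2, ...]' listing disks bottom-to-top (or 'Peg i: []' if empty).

Answer: Peg 0: [4, 1]
Peg 1: [6, 2]
Peg 2: [5, 3]

Derivation:
After move 1 (2->1):
Peg 0: [4, 2]
Peg 1: [6, 1]
Peg 2: [5, 3]

After move 2 (1->2):
Peg 0: [4, 2]
Peg 1: [6]
Peg 2: [5, 3, 1]

After move 3 (0->1):
Peg 0: [4]
Peg 1: [6, 2]
Peg 2: [5, 3, 1]

After move 4 (2->0):
Peg 0: [4, 1]
Peg 1: [6, 2]
Peg 2: [5, 3]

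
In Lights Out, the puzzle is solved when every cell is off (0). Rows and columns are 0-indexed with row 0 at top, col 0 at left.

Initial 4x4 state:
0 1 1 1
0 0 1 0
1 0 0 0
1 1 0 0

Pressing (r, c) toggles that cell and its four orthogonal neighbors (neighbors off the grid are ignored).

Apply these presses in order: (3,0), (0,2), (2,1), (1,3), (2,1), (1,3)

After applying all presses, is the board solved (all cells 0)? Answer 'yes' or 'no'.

After press 1 at (3,0):
0 1 1 1
0 0 1 0
0 0 0 0
0 0 0 0

After press 2 at (0,2):
0 0 0 0
0 0 0 0
0 0 0 0
0 0 0 0

After press 3 at (2,1):
0 0 0 0
0 1 0 0
1 1 1 0
0 1 0 0

After press 4 at (1,3):
0 0 0 1
0 1 1 1
1 1 1 1
0 1 0 0

After press 5 at (2,1):
0 0 0 1
0 0 1 1
0 0 0 1
0 0 0 0

After press 6 at (1,3):
0 0 0 0
0 0 0 0
0 0 0 0
0 0 0 0

Lights still on: 0

Answer: yes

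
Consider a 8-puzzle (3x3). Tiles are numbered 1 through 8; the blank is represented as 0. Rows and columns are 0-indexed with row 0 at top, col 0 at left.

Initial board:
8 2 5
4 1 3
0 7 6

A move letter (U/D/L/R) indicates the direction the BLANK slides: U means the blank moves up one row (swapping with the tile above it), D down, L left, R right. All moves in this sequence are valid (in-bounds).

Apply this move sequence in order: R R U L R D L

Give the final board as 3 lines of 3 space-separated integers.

After move 1 (R):
8 2 5
4 1 3
7 0 6

After move 2 (R):
8 2 5
4 1 3
7 6 0

After move 3 (U):
8 2 5
4 1 0
7 6 3

After move 4 (L):
8 2 5
4 0 1
7 6 3

After move 5 (R):
8 2 5
4 1 0
7 6 3

After move 6 (D):
8 2 5
4 1 3
7 6 0

After move 7 (L):
8 2 5
4 1 3
7 0 6

Answer: 8 2 5
4 1 3
7 0 6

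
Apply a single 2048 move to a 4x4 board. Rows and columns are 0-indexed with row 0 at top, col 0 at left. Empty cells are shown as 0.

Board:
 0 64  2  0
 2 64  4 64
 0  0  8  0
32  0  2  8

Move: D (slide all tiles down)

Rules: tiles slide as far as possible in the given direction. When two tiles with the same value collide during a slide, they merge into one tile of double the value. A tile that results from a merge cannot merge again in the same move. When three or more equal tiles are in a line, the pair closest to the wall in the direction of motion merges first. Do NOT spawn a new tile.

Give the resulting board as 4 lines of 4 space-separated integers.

Slide down:
col 0: [0, 2, 0, 32] -> [0, 0, 2, 32]
col 1: [64, 64, 0, 0] -> [0, 0, 0, 128]
col 2: [2, 4, 8, 2] -> [2, 4, 8, 2]
col 3: [0, 64, 0, 8] -> [0, 0, 64, 8]

Answer:   0   0   2   0
  0   0   4   0
  2   0   8  64
 32 128   2   8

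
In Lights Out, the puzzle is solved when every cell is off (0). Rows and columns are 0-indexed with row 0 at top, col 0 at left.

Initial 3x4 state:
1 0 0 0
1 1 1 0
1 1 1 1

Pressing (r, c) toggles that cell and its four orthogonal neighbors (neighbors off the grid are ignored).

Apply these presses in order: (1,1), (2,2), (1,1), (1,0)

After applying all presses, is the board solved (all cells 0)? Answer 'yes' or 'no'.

Answer: yes

Derivation:
After press 1 at (1,1):
1 1 0 0
0 0 0 0
1 0 1 1

After press 2 at (2,2):
1 1 0 0
0 0 1 0
1 1 0 0

After press 3 at (1,1):
1 0 0 0
1 1 0 0
1 0 0 0

After press 4 at (1,0):
0 0 0 0
0 0 0 0
0 0 0 0

Lights still on: 0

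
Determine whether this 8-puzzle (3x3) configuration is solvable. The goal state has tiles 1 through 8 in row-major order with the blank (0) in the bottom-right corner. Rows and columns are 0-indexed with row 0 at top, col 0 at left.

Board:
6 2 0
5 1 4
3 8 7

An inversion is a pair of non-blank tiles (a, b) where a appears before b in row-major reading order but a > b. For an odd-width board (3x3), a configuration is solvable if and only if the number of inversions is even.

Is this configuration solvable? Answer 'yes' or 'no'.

Answer: no

Derivation:
Inversions (pairs i<j in row-major order where tile[i] > tile[j] > 0): 11
11 is odd, so the puzzle is not solvable.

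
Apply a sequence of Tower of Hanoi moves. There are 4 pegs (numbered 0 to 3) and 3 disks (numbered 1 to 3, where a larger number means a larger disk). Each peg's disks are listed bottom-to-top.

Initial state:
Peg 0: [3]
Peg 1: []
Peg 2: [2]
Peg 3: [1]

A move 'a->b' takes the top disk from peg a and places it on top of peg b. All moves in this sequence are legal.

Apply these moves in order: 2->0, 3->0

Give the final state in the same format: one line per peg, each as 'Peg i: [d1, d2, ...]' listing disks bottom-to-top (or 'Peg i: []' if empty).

Answer: Peg 0: [3, 2, 1]
Peg 1: []
Peg 2: []
Peg 3: []

Derivation:
After move 1 (2->0):
Peg 0: [3, 2]
Peg 1: []
Peg 2: []
Peg 3: [1]

After move 2 (3->0):
Peg 0: [3, 2, 1]
Peg 1: []
Peg 2: []
Peg 3: []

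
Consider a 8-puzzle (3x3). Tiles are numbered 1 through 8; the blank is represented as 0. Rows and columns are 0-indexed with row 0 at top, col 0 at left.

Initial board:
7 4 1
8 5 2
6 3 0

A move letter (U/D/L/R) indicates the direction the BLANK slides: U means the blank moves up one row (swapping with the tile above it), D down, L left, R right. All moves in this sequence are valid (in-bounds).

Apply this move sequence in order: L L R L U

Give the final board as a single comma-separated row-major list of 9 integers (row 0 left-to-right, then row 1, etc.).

Answer: 7, 4, 1, 0, 5, 2, 8, 6, 3

Derivation:
After move 1 (L):
7 4 1
8 5 2
6 0 3

After move 2 (L):
7 4 1
8 5 2
0 6 3

After move 3 (R):
7 4 1
8 5 2
6 0 3

After move 4 (L):
7 4 1
8 5 2
0 6 3

After move 5 (U):
7 4 1
0 5 2
8 6 3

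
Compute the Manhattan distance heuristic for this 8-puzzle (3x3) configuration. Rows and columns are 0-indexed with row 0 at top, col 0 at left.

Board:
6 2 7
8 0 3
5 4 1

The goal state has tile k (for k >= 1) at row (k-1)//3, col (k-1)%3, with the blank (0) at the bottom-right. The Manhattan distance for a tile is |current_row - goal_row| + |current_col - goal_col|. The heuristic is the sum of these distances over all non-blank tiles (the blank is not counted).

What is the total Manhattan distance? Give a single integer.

Answer: 18

Derivation:
Tile 6: (0,0)->(1,2) = 3
Tile 2: (0,1)->(0,1) = 0
Tile 7: (0,2)->(2,0) = 4
Tile 8: (1,0)->(2,1) = 2
Tile 3: (1,2)->(0,2) = 1
Tile 5: (2,0)->(1,1) = 2
Tile 4: (2,1)->(1,0) = 2
Tile 1: (2,2)->(0,0) = 4
Sum: 3 + 0 + 4 + 2 + 1 + 2 + 2 + 4 = 18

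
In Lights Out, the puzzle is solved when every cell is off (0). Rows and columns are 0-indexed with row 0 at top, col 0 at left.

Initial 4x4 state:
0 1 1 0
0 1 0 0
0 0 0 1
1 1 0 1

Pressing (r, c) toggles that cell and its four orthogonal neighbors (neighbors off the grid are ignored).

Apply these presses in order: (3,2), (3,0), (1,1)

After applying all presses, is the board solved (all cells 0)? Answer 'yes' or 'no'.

After press 1 at (3,2):
0 1 1 0
0 1 0 0
0 0 1 1
1 0 1 0

After press 2 at (3,0):
0 1 1 0
0 1 0 0
1 0 1 1
0 1 1 0

After press 3 at (1,1):
0 0 1 0
1 0 1 0
1 1 1 1
0 1 1 0

Lights still on: 9

Answer: no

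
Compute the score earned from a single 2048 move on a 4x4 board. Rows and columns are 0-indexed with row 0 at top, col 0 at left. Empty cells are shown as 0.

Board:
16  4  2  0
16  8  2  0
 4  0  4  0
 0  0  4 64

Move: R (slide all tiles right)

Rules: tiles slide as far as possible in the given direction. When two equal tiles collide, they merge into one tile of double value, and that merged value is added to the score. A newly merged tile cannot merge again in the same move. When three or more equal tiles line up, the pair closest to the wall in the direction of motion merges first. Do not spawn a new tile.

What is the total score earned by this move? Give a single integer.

Slide right:
row 0: [16, 4, 2, 0] -> [0, 16, 4, 2]  score +0 (running 0)
row 1: [16, 8, 2, 0] -> [0, 16, 8, 2]  score +0 (running 0)
row 2: [4, 0, 4, 0] -> [0, 0, 0, 8]  score +8 (running 8)
row 3: [0, 0, 4, 64] -> [0, 0, 4, 64]  score +0 (running 8)
Board after move:
 0 16  4  2
 0 16  8  2
 0  0  0  8
 0  0  4 64

Answer: 8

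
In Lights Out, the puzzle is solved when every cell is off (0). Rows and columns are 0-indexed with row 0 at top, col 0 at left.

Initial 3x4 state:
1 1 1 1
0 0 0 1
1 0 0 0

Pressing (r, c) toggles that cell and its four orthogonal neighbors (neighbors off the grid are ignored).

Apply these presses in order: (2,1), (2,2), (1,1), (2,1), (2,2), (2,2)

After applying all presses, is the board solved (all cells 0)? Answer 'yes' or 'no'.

Answer: no

Derivation:
After press 1 at (2,1):
1 1 1 1
0 1 0 1
0 1 1 0

After press 2 at (2,2):
1 1 1 1
0 1 1 1
0 0 0 1

After press 3 at (1,1):
1 0 1 1
1 0 0 1
0 1 0 1

After press 4 at (2,1):
1 0 1 1
1 1 0 1
1 0 1 1

After press 5 at (2,2):
1 0 1 1
1 1 1 1
1 1 0 0

After press 6 at (2,2):
1 0 1 1
1 1 0 1
1 0 1 1

Lights still on: 9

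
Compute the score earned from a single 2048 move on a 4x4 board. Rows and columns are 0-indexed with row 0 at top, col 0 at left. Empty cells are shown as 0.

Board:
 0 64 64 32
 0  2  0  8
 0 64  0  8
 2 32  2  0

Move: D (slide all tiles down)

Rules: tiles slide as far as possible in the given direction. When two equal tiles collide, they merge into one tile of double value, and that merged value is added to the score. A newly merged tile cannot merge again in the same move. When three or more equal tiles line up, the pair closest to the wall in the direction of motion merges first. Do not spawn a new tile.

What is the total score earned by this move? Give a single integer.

Answer: 16

Derivation:
Slide down:
col 0: [0, 0, 0, 2] -> [0, 0, 0, 2]  score +0 (running 0)
col 1: [64, 2, 64, 32] -> [64, 2, 64, 32]  score +0 (running 0)
col 2: [64, 0, 0, 2] -> [0, 0, 64, 2]  score +0 (running 0)
col 3: [32, 8, 8, 0] -> [0, 0, 32, 16]  score +16 (running 16)
Board after move:
 0 64  0  0
 0  2  0  0
 0 64 64 32
 2 32  2 16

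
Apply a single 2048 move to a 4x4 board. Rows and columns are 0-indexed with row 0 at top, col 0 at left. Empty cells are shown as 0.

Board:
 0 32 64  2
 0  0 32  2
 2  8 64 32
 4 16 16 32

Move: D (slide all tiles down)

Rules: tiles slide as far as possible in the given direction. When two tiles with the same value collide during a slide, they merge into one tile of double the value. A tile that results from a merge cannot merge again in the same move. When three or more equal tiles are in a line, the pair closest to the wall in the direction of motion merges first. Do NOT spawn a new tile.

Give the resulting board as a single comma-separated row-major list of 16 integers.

Answer: 0, 0, 64, 0, 0, 32, 32, 0, 2, 8, 64, 4, 4, 16, 16, 64

Derivation:
Slide down:
col 0: [0, 0, 2, 4] -> [0, 0, 2, 4]
col 1: [32, 0, 8, 16] -> [0, 32, 8, 16]
col 2: [64, 32, 64, 16] -> [64, 32, 64, 16]
col 3: [2, 2, 32, 32] -> [0, 0, 4, 64]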